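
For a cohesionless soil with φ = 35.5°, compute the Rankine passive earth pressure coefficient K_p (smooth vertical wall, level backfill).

K_p = (1 + sin φ)/(1 − sin φ) = tan²(45° + 35.5°/2) = 3.770.

3.77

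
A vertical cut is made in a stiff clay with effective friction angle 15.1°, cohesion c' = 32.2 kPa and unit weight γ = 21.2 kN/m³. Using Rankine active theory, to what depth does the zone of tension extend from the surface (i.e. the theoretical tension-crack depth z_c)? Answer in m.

K_a = tan²(45° − 15.1°/2) = 0.5867; √K_a = 0.7659.
The active pressure is zero where K_a γ z = 2c√K_a, so z_c = 2c/(γ√K_a) = 2×32.2/(21.2×0.7659) = 3.966 m.

3.97 m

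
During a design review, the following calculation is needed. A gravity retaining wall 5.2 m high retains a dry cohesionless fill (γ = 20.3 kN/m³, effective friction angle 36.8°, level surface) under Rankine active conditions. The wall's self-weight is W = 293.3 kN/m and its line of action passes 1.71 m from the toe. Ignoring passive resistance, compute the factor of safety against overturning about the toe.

K_a = tan²(45° − 36.8°/2) = 0.2508.
P_a = ½K_aγH² = 0.5×0.2508×20.3×5.2² = 68.82 kN/m, acting at H/3 = 1.733 m above the base.
Overturning moment M_o = P_a × H/3 = 68.82 × 1.733 = 119.3.
Resisting moment M_r = W × 1.71 = 293.3 × 1.71 = 501.5.
FS_overturning = M_r/M_o = 501.5/119.3 = 4.204.

4.20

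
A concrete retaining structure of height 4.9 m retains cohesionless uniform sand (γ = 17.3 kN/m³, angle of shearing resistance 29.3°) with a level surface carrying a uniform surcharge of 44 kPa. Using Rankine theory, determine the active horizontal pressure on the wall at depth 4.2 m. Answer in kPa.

40.0 kPa

K_a = (1 − sin φ)/(1 + sin φ) = 0.3428.
σ_v = γz + q = 17.3 × 4.2 + 44 = 116.7 kPa.
σ_h = K_a σ_v = 0.3428 × 116.7 = 40.00 kPa.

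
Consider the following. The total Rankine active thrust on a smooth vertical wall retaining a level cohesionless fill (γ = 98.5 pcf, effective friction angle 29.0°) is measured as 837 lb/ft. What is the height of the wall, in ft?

K_a = 0.3470. P_a = ½ K_a γ H² ⇒ H = √(2P_a/(K_a γ)).
H = √(2×837/(0.3470×98.5)) = 6.999 ft.

7.00 ft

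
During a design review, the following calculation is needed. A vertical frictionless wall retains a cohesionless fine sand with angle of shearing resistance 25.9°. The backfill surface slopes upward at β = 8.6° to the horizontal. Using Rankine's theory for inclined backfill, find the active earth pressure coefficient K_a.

0.409

K_a = cos β · (cos β − √(cos²β − cos²φ)) / (cos β + √(cos²β − cos²φ)).
cos β = 0.9888, cos φ = 0.8996, √(cos²β − cos²φ) = 0.4104.
K_a = 0.9888 × (0.9888 − 0.4104)/(0.9888 + 0.4104) = 0.4087.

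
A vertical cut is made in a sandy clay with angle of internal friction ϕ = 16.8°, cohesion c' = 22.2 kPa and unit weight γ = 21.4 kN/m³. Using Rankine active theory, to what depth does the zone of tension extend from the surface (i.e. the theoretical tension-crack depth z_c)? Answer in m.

K_a = tan²(45° − 16.8°/2) = 0.5516; √K_a = 0.7427.
The active pressure is zero where K_a γ z = 2c√K_a, so z_c = 2c/(γ√K_a) = 2×22.2/(21.4×0.7427) = 2.794 m.

2.79 m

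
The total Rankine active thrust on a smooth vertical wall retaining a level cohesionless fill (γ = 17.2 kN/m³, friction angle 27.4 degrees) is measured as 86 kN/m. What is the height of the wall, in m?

5.20 m

K_a = 0.3697. P_a = ½ K_a γ H² ⇒ H = √(2P_a/(K_a γ)).
H = √(2×86/(0.3697×17.2)) = 5.201 m.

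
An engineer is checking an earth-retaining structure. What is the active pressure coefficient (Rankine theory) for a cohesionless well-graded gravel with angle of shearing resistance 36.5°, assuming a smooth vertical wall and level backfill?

0.254

K_a = (1 − sin φ)/(1 + sin φ) = (1 − sin 36.5°)/(1 + sin 36.5°) = 0.2541.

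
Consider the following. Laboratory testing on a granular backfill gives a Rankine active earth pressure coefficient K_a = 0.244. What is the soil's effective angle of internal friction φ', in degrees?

37.4°

K_a = tan²(45° − φ/2) ⇒ 45° − φ/2 = arctan(√0.244) = 26.29°.
φ = 2(45° − 26.29°) = 37.42°.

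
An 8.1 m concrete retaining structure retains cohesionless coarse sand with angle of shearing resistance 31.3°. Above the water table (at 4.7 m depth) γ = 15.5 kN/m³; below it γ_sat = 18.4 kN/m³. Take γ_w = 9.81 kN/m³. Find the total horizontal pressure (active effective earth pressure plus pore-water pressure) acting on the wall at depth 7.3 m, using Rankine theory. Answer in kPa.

55.6 kPa

K_a = (1 − sin φ)/(1 + sin φ) = 0.3162.
γ' = 18.4 − 9.81 = 8.590 kN/m³.
Effective vertical stress at 7.3 m: σ'_v = 15.5×4.7 + 8.590×2.60 = 95.18 kPa.
σ'_h = K_a σ'_v = 0.3162 × 95.18 = 30.10 kPa; u = γ_w × 2.60 = 25.51 kPa.
Total σ_h = 30.10 + 25.51 = 55.60 kPa.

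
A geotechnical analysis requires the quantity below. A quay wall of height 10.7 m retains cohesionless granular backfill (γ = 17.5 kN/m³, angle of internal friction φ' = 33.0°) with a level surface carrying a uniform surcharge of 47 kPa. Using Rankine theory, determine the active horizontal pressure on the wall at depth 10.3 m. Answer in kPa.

K_a = (1 − sin φ)/(1 + sin φ) = 0.2948.
σ_v = γz + q = 17.5 × 10.3 + 47 = 227.2 kPa.
σ_h = K_a σ_v = 0.2948 × 227.2 = 66.99 kPa.

67.0 kPa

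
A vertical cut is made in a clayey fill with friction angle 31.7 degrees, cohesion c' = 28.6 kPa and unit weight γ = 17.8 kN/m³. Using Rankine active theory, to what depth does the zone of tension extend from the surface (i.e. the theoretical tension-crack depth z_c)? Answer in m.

5.76 m

K_a = tan²(45° − 31.7°/2) = 0.3111; √K_a = 0.5577.
The active pressure is zero where K_a γ z = 2c√K_a, so z_c = 2c/(γ√K_a) = 2×28.6/(17.8×0.5577) = 5.762 m.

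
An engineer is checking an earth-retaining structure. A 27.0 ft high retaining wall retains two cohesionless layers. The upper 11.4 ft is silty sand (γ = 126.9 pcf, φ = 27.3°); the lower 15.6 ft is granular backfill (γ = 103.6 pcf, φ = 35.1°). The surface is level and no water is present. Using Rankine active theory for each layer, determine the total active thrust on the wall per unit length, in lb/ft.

K_a1 = tan²(45°−27.3°/2) = 0.3711; K_a2 = tan²(45°−35.1°/2) = 0.2698.
Layer 1: σ at base = K_a1 γ₁ h₁ = 536.9 psf; P₁ = ½×536.9×11.4 = 3060.
Layer 2: σ_v at top = γ₁h₁ = 1447; σ_h top = K_a2×1447 = 390.4; σ_h base = K_a2×(1447+103.6×15.6) = 826.5.
P₂ = ½(390.4+826.5)×15.6 = 9491. Total P_a = 3060+9491 = 12550 lb/ft.

12600 lb/ft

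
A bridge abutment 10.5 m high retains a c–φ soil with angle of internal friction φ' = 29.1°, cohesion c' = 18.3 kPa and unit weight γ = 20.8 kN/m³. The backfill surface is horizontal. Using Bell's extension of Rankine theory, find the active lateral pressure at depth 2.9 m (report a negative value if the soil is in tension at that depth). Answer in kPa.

K_a = (1 − sin φ)/(1 + sin φ) = 0.3456.
σ_a = K_a γ z − 2c√K_a = 0.3456×20.8×2.9 − 2×18.3×0.5879 = -0.6700 kPa.

-0.670 kPa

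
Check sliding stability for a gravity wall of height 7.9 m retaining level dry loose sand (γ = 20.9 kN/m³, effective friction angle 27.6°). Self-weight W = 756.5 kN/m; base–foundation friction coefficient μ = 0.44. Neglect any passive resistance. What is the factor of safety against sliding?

1.39

K_a = tan²(45° − 27.6°/2) = 0.3668.
P_a = ½K_aγH² = 0.5×0.3668×20.9×7.9² = 239.2 kN/m, acting at H/3 = 2.633 m above the base.
FS_sliding = μW / P_a = 0.44×756.5 / 239.2 = 1.392.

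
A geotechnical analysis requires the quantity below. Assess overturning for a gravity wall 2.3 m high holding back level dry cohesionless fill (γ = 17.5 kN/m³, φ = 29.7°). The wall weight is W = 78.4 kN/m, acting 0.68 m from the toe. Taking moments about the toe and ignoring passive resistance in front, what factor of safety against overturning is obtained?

4.45

K_a = tan²(45° − 29.7°/2) = 0.3374.
P_a = ½K_aγH² = 0.5×0.3374×17.5×2.3² = 15.62 kN/m, acting at H/3 = 0.7667 m above the base.
Overturning moment M_o = P_a × H/3 = 15.62 × 0.7667 = 11.97.
Resisting moment M_r = W × 0.68 = 78.4 × 0.68 = 53.31.
FS_overturning = M_r/M_o = 53.31/11.97 = 4.453.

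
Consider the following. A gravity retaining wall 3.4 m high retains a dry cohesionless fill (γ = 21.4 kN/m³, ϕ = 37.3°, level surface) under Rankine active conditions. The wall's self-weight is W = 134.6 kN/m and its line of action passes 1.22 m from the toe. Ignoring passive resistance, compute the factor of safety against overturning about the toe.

4.77

K_a = tan²(45° − 37.3°/2) = 0.2453.
P_a = ½K_aγH² = 0.5×0.2453×21.4×3.4² = 30.35 kN/m, acting at H/3 = 1.133 m above the base.
Overturning moment M_o = P_a × H/3 = 30.35 × 1.133 = 34.39.
Resisting moment M_r = W × 1.22 = 134.6 × 1.22 = 164.2.
FS_overturning = M_r/M_o = 164.2/34.39 = 4.775.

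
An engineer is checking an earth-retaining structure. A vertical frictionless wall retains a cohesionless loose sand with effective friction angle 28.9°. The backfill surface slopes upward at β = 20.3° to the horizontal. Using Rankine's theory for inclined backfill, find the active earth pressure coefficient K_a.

0.443

K_a = cos β · (cos β − √(cos²β − cos²φ)) / (cos β + √(cos²β − cos²φ)).
cos β = 0.9379, cos φ = 0.8755, √(cos²β − cos²φ) = 0.3364.
K_a = 0.9379 × (0.9379 − 0.3364)/(0.9379 + 0.3364) = 0.4426.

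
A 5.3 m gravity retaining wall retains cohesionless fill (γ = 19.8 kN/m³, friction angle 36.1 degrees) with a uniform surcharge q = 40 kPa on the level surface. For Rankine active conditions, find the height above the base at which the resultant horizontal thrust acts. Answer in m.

K_a = 0.2585.
Triangular part P₁ = ½K_aγH² = 71.89 at H/3 = 1.767 m; rectangular part P₂ = K_a q H = 54.80 at H/2 = 2.650 m.
ȳ = (P₁·1.767 + P₂·2.650)/(P₁+P₂) = 2.149 m.

2.15 m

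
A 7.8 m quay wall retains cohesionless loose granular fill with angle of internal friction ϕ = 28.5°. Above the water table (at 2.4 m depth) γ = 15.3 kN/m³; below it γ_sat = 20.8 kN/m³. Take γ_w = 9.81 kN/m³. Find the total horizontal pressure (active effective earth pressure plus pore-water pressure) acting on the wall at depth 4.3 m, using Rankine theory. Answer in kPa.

K_a = (1 − sin φ)/(1 + sin φ) = 0.3540.
γ' = 20.8 − 9.81 = 10.99 kN/m³.
Effective vertical stress at 4.3 m: σ'_v = 15.3×2.4 + 10.99×1.90 = 57.60 kPa.
σ'_h = K_a σ'_v = 0.3540 × 57.60 = 20.39 kPa; u = γ_w × 1.90 = 18.64 kPa.
Total σ_h = 20.39 + 18.64 = 39.03 kPa.

39.0 kPa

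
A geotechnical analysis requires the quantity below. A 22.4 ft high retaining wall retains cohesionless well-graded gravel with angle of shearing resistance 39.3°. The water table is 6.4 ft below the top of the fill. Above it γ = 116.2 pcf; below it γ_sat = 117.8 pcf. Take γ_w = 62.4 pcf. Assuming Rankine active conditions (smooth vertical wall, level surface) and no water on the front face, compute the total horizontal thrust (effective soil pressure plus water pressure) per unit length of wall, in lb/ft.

12800 lb/ft

K_a = tan²(45° − φ/2) = 0.2245.
γ' = 117.8 − 62.4 = 55.40 pcf. Depth below WT = 16.0 ft.
σ'_h at WT = K_a γ d_w = 166.9 psf; at base = 166.9 + K_a γ' × 16.0 = 365.9 psf.
P₁ (0–6.4 ft) = ½×166.9×6.4 = 534.2. P₂ (6.4–22.4 ft) = ½(166.9+365.9)×16.0 = 4262.
P_w = ½ γ_w h₂² = 0.5×62.4×16.0² = 7987. Total = 534.2+4262+7987 = 12780 lb/ft.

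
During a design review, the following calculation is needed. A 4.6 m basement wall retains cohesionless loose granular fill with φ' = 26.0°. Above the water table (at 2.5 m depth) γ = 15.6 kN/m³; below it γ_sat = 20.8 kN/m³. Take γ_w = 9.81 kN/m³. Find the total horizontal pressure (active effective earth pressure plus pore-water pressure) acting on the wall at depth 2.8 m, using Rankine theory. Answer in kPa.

19.5 kPa

K_a = (1 − sin φ)/(1 + sin φ) = 0.3905.
γ' = 20.8 − 9.81 = 10.99 kN/m³.
Effective vertical stress at 2.8 m: σ'_v = 15.6×2.5 + 10.99×0.300 = 42.30 kPa.
σ'_h = K_a σ'_v = 0.3905 × 42.30 = 16.52 kPa; u = γ_w × 0.300 = 2.943 kPa.
Total σ_h = 16.52 + 2.943 = 19.46 kPa.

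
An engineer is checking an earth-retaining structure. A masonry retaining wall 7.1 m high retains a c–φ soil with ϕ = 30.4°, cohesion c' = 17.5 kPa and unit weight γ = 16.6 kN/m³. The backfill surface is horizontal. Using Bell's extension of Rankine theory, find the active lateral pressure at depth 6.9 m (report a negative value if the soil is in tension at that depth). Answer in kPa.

K_a = (1 − sin φ)/(1 + sin φ) = 0.3280.
σ_a = K_a γ z − 2c√K_a = 0.3280×16.6×6.9 − 2×17.5×0.5727 = 17.52 kPa.

17.5 kPa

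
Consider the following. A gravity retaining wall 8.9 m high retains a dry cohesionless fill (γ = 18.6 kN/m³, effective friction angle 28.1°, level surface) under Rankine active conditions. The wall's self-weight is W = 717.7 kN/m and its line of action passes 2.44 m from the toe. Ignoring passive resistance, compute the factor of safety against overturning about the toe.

K_a = tan²(45° − 28.1°/2) = 0.3596.
P_a = ½K_aγH² = 0.5×0.3596×18.6×8.9² = 264.9 kN/m, acting at H/3 = 2.967 m above the base.
Overturning moment M_o = P_a × H/3 = 264.9 × 2.967 = 785.9.
Resisting moment M_r = W × 2.44 = 717.7 × 2.44 = 1751.
FS_overturning = M_r/M_o = 1751/785.9 = 2.228.

2.23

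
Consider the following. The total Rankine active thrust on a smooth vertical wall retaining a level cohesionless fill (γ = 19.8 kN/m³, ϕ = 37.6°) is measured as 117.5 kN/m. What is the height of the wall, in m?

7.00 m

K_a = 0.2421. P_a = ½ K_a γ H² ⇒ H = √(2P_a/(K_a γ)).
H = √(2×117.5/(0.2421×19.8)) = 7.001 m.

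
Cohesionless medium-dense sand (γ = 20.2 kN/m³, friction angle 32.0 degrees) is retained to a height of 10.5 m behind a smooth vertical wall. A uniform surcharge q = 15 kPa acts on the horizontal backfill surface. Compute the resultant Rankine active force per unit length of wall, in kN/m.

K_a = tan²(45° − φ/2) = 0.3073.
Soil triangle: ½ K_a γ H² = 0.5×0.3073×20.2×10.5² = 342.1 kN/m.
Surcharge rectangle: K_a q H = 0.3073×15×10.5 = 48.39 kN/m.
Total = 342.1 + 48.39 = 390.5 kN/m.

391 kN/m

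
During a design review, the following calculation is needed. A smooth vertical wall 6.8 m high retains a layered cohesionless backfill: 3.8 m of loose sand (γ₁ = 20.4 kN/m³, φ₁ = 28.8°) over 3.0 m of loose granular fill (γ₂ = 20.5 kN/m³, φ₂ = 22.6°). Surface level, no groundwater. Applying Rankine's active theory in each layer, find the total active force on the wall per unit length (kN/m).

196 kN/m

K_a1 = tan²(45°−28.8°/2) = 0.3498; K_a2 = tan²(45°−22.6°/2) = 0.4448.
Layer 1: σ at base = K_a1 γ₁ h₁ = 27.11 kPa; P₁ = ½×27.11×3.8 = 51.51.
Layer 2: σ_v at top = γ₁h₁ = 77.52; σ_h top = K_a2×77.52 = 34.48; σ_h base = K_a2×(77.52+20.5×3.0) = 61.83.
P₂ = ½(34.48+61.83)×3.0 = 144.5. Total P_a = 51.51+144.5 = 196.0 kN/m.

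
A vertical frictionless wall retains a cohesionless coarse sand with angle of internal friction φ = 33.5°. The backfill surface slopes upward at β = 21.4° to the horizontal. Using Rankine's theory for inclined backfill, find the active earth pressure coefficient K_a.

0.358

K_a = cos β · (cos β − √(cos²β − cos²φ)) / (cos β + √(cos²β − cos²φ)).
cos β = 0.9311, cos φ = 0.8339, √(cos²β − cos²φ) = 0.4141.
K_a = 0.9311 × (0.9311 − 0.4141)/(0.9311 + 0.4141) = 0.3578.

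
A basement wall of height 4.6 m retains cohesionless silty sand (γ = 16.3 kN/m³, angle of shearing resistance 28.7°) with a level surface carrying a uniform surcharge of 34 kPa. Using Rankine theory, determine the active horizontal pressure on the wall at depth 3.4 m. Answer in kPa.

K_a = (1 − sin φ)/(1 + sin φ) = 0.3511.
σ_v = γz + q = 16.3 × 3.4 + 34 = 89.42 kPa.
σ_h = K_a σ_v = 0.3511 × 89.42 = 31.40 kPa.

31.4 kPa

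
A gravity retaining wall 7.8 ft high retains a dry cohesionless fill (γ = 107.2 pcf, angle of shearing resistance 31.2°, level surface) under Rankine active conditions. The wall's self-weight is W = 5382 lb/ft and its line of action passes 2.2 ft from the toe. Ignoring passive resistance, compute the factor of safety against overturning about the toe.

K_a = tan²(45° − 31.2°/2) = 0.3175.
P_a = ½K_aγH² = 0.5×0.3175×107.2×7.8² = 1035 lb/ft, acting at H/3 = 2.600 ft above the base.
Overturning moment M_o = P_a × H/3 = 1035 × 2.600 = 2692.
Resisting moment M_r = W × 2.2 = 5382 × 2.2 = 11840.
FS_overturning = M_r/M_o = 11840/2692 = 4.398.

4.40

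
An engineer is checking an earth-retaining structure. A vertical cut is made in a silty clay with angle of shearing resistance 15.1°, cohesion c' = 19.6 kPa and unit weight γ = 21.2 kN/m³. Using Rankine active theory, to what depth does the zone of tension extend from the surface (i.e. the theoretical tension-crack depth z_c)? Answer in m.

2.41 m

K_a = tan²(45° − 15.1°/2) = 0.5867; √K_a = 0.7659.
The active pressure is zero where K_a γ z = 2c√K_a, so z_c = 2c/(γ√K_a) = 2×19.6/(21.2×0.7659) = 2.414 m.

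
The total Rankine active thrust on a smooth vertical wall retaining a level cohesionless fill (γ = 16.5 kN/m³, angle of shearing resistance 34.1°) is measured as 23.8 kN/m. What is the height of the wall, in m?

3.20 m

K_a = 0.2815. P_a = ½ K_a γ H² ⇒ H = √(2P_a/(K_a γ)).
H = √(2×23.8/(0.2815×16.5)) = 3.201 m.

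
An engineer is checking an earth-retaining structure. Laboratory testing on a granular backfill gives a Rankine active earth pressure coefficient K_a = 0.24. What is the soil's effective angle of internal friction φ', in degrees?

K_a = tan²(45° − φ/2) ⇒ 45° − φ/2 = arctan(√0.24) = 26.10°.
φ = 2(45° − 26.10°) = 37.80°.

37.8°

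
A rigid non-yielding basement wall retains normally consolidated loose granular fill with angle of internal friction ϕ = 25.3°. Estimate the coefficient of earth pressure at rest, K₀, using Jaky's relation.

0.573

K₀ = 1 − sin φ' = 1 − sin 25.3° = 0.5726.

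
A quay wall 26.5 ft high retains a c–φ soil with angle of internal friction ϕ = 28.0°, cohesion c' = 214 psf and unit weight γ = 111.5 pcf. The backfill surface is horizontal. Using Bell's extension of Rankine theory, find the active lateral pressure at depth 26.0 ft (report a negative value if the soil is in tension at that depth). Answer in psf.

K_a = (1 − sin φ)/(1 + sin φ) = 0.3610.
σ_a = K_a γ z − 2c√K_a = 0.3610×111.5×26.0 − 2×214×0.6009 = 789.5 psf.

789 psf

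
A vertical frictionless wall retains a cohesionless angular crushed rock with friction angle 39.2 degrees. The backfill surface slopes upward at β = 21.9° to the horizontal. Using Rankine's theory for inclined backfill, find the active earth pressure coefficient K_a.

K_a = cos β · (cos β − √(cos²β − cos²φ)) / (cos β + √(cos²β − cos²φ)).
cos β = 0.9278, cos φ = 0.7749, √(cos²β − cos²φ) = 0.5102.
K_a = 0.9278 × (0.9278 − 0.5102)/(0.9278 + 0.5102) = 0.2694.

0.269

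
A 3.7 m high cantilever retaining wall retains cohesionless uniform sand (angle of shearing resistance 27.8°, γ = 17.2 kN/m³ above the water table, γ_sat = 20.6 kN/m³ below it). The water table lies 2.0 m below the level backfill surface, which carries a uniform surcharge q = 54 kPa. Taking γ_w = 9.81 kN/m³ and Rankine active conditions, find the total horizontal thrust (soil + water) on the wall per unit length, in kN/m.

K_a = tan²(45° − φ/2) = 0.3639.
γ' = 20.6 − 9.81 = 10.79 kN/m³. h₂ = H − d_w = 1.7 m.
σ'_h: at surface K_a·q = 19.65; at WT K_a(q+γd_w) = 32.17; at base K_a(q+γd_w+γ'h₂) = 38.84 kPa.
P₁ = ½(19.65+32.17)×2.0 = 51.82; P₂ = ½(32.17+38.84)×1.7 = 60.36; P_w = ½γ_w h₂² = 14.18.
Total = 51.82+60.36+14.18 = 126.4 kN/m.

126 kN/m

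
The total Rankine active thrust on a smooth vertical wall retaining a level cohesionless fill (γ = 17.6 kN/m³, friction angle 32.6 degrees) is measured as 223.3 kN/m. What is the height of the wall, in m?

K_a = 0.2997. P_a = ½ K_a γ H² ⇒ H = √(2P_a/(K_a γ)).
H = √(2×223.3/(0.2997×17.6)) = 9.201 m.

9.20 m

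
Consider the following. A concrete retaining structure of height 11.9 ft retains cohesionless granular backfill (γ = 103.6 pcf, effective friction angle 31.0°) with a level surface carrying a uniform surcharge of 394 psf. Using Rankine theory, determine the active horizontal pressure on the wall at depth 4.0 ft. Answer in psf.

259 psf

K_a = (1 − sin φ)/(1 + sin φ) = 0.3201.
σ_v = γz + q = 103.6 × 4.0 + 394 = 808.4 psf.
σ_h = K_a σ_v = 0.3201 × 808.4 = 258.8 psf.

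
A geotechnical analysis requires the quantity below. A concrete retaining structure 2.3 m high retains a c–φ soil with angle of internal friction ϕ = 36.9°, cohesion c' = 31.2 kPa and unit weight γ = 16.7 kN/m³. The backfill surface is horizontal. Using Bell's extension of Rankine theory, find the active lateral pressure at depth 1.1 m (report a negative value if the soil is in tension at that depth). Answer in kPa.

K_a = (1 − sin φ)/(1 + sin φ) = 0.2497.
σ_a = K_a γ z − 2c√K_a = 0.2497×16.7×1.1 − 2×31.2×0.4997 = -26.59 kPa.

-26.6 kPa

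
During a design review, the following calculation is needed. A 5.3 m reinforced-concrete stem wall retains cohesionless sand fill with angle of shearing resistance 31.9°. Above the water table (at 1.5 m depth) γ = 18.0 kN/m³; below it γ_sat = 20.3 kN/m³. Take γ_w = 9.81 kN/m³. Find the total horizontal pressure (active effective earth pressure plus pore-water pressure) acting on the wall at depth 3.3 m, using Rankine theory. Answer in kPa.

31.8 kPa

K_a = (1 − sin φ)/(1 + sin φ) = 0.3085.
γ' = 20.3 − 9.81 = 10.49 kN/m³.
Effective vertical stress at 3.3 m: σ'_v = 18.0×1.5 + 10.49×1.80 = 45.88 kPa.
σ'_h = K_a σ'_v = 0.3085 × 45.88 = 14.16 kPa; u = γ_w × 1.80 = 17.66 kPa.
Total σ_h = 14.16 + 17.66 = 31.81 kPa.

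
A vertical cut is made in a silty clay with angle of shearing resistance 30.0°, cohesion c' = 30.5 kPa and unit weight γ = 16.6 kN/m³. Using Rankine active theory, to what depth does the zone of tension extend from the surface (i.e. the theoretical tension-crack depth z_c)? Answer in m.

K_a = tan²(45° − 30.0°/2) = 0.3333; √K_a = 0.5774.
The active pressure is zero where K_a γ z = 2c√K_a, so z_c = 2c/(γ√K_a) = 2×30.5/(16.6×0.5774) = 6.365 m.

6.36 m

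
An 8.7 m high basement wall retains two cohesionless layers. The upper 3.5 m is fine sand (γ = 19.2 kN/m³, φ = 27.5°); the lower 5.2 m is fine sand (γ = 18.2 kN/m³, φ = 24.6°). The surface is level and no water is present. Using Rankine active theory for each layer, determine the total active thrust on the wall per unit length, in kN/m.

289 kN/m

K_a1 = tan²(45°−27.5°/2) = 0.3682; K_a2 = tan²(45°−24.6°/2) = 0.4121.
Layer 1: σ at base = K_a1 γ₁ h₁ = 24.74 kPa; P₁ = ½×24.74×3.5 = 43.30.
Layer 2: σ_v at top = γ₁h₁ = 67.20; σ_h top = K_a2×67.20 = 27.70; σ_h base = K_a2×(67.20+18.2×5.2) = 66.70.
P₂ = ½(27.70+66.70)×5.2 = 245.4. Total P_a = 43.30+245.4 = 288.7 kN/m.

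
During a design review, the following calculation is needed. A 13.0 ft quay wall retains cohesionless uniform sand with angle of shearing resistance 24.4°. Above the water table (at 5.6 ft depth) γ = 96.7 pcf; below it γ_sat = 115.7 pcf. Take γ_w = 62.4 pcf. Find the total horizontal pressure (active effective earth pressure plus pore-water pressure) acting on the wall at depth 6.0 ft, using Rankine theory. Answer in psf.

K_a = (1 − sin φ)/(1 + sin φ) = 0.4153.
γ' = 115.7 − 62.4 = 53.30 pcf.
Effective vertical stress at 6.0 ft: σ'_v = 96.7×5.6 + 53.30×0.400 = 562.8 psf.
σ'_h = K_a σ'_v = 0.4153 × 562.8 = 233.8 psf; u = γ_w × 0.400 = 24.96 psf.
Total σ_h = 233.8 + 24.96 = 258.7 psf.

259 psf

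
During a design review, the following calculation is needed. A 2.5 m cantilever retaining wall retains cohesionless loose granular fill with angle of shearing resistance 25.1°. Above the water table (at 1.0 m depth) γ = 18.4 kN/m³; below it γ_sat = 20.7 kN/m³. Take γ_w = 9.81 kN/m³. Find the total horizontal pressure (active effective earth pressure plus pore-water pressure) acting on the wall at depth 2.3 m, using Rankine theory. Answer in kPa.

K_a = (1 − sin φ)/(1 + sin φ) = 0.4043.
γ' = 20.7 − 9.81 = 10.89 kN/m³.
Effective vertical stress at 2.3 m: σ'_v = 18.4×1.0 + 10.89×1.30 = 32.56 kPa.
σ'_h = K_a σ'_v = 0.4043 × 32.56 = 13.16 kPa; u = γ_w × 1.30 = 12.75 kPa.
Total σ_h = 13.16 + 12.75 = 25.92 kPa.

25.9 kPa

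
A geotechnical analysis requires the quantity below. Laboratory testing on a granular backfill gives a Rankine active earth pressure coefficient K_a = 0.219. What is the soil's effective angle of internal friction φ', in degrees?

K_a = tan²(45° − φ/2) ⇒ 45° − φ/2 = arctan(√0.219) = 25.08°.
φ = 2(45° − 25.08°) = 39.84°.

39.8°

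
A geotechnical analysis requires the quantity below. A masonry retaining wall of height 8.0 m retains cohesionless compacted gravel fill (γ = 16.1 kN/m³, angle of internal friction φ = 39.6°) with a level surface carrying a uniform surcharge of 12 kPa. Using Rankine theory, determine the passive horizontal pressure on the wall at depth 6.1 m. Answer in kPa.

K_p = (1 + sin φ)/(1 − sin φ) = 4.516.
σ_v = γz + q = 16.1 × 6.1 + 12 = 110.2 kPa.
σ_h = K_p σ_v = 4.516 × 110.2 = 497.7 kPa.

498 kPa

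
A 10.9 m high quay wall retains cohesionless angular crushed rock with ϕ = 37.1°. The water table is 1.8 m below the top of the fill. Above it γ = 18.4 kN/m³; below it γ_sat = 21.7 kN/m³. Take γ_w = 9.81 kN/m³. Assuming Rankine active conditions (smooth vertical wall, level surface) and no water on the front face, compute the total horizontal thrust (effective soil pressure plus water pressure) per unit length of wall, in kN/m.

K_a = tan²(45° − φ/2) = 0.2475.
γ' = 21.7 − 9.81 = 11.89 kN/m³. Depth below WT = 9.1 m.
σ'_h at WT = K_a γ d_w = 8.197 kPa; at base = 8.197 + K_a γ' × 9.1 = 34.98 kPa.
P₁ (0–1.8 m) = ½×8.197×1.8 = 7.377. P₂ (1.8–10.9 m) = ½(8.197+34.98)×9.1 = 196.4.
P_w = ½ γ_w h₂² = 0.5×9.81×9.1² = 406.2. Total = 7.377+196.4+406.2 = 610.0 kN/m.

610 kN/m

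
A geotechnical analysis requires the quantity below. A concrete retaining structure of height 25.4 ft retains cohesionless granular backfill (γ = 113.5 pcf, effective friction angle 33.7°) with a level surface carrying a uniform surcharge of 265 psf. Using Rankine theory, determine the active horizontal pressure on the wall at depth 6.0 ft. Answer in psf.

271 psf

K_a = (1 − sin φ)/(1 + sin φ) = 0.2863.
σ_v = γz + q = 113.5 × 6.0 + 265 = 946.0 psf.
σ_h = K_a σ_v = 0.2863 × 946.0 = 270.8 psf.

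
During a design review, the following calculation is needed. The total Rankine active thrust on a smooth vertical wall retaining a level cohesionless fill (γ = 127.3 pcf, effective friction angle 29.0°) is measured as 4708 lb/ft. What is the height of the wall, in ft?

K_a = 0.3470. P_a = ½ K_a γ H² ⇒ H = √(2P_a/(K_a γ)).
H = √(2×4708/(0.3470×127.3)) = 14.60 ft.

14.6 ft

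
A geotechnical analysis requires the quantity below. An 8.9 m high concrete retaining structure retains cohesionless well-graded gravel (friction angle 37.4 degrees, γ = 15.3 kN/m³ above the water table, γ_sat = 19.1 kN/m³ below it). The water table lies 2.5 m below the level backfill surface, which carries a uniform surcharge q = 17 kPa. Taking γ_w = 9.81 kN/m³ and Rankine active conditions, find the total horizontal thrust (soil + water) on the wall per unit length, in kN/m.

356 kN/m

K_a = tan²(45° − φ/2) = 0.2443.
γ' = 19.1 − 9.81 = 9.290 kN/m³. h₂ = H − d_w = 6.4 m.
σ'_h: at surface K_a·q = 4.152; at WT K_a(q+γd_w) = 13.50; at base K_a(q+γd_w+γ'h₂) = 28.02 kPa.
P₁ = ½(4.152+13.50)×2.5 = 22.06; P₂ = ½(13.50+28.02)×6.4 = 132.8; P_w = ½γ_w h₂² = 200.9.
Total = 22.06+132.8+200.9 = 355.8 kN/m.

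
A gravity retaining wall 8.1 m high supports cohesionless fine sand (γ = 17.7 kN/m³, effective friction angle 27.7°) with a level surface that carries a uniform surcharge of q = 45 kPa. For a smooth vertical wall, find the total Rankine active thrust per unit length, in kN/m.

345 kN/m

K_a = tan²(45° − φ/2) = 0.3653.
Soil triangle: ½ K_a γ H² = 0.5×0.3653×17.7×8.1² = 212.1 kN/m.
Surcharge rectangle: K_a q H = 0.3653×45×8.1 = 133.2 kN/m.
Total = 212.1 + 133.2 = 345.3 kN/m.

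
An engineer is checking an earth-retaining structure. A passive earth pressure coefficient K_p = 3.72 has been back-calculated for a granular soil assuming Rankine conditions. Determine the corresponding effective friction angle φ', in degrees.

35.2°

K_p = (1+sin φ)/(1−sin φ) ⇒ sin φ = (K_p − 1)/(K_p + 1) = 0.5763.
φ = arcsin(0.5763) = 35.19°.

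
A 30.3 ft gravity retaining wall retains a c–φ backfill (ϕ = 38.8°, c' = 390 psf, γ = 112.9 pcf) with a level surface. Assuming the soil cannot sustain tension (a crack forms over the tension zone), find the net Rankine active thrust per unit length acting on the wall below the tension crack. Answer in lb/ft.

K_a = 0.2296; √K_a = 0.4791.
Tension-crack depth z_c = 2c/(γ√K_a) = 2×390/(112.9×0.4791) = 14.42 ft.
σ_a at base = K_a γ H − 2c√K_a = 0.2296×112.9×30.3 − 2×390×0.4791 = 411.6 psf.
P_a = ½ × 411.6 × (H − z_c) = 0.5×411.6×15.88 = 3268 lb/ft.

3270 lb/ft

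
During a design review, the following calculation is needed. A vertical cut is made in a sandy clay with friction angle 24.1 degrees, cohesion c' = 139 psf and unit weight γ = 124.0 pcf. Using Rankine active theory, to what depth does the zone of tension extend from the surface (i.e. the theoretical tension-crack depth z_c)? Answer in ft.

K_a = tan²(45° − 24.1°/2) = 0.4201; √K_a = 0.6482.
The active pressure is zero where K_a γ z = 2c√K_a, so z_c = 2c/(γ√K_a) = 2×139/(124.0×0.6482) = 3.459 ft.

3.46 ft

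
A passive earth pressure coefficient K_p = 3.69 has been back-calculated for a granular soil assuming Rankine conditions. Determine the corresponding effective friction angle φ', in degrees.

K_p = (1+sin φ)/(1−sin φ) ⇒ sin φ = (K_p − 1)/(K_p + 1) = 0.5736.
φ = arcsin(0.5736) = 35.00°.

35.0°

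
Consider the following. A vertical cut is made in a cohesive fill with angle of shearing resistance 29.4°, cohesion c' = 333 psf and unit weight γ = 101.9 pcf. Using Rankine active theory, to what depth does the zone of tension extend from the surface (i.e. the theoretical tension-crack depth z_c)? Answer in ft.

K_a = tan²(45° − 29.4°/2) = 0.3415; √K_a = 0.5844.
The active pressure is zero where K_a γ z = 2c√K_a, so z_c = 2c/(γ√K_a) = 2×333/(101.9×0.5844) = 11.18 ft.

11.2 ft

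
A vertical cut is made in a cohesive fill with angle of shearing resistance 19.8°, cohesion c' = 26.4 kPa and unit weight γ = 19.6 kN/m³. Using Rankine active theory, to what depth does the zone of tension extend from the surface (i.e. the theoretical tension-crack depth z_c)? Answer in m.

3.83 m

K_a = tan²(45° − 19.8°/2) = 0.4939; √K_a = 0.7028.
The active pressure is zero where K_a γ z = 2c√K_a, so z_c = 2c/(γ√K_a) = 2×26.4/(19.6×0.7028) = 3.833 m.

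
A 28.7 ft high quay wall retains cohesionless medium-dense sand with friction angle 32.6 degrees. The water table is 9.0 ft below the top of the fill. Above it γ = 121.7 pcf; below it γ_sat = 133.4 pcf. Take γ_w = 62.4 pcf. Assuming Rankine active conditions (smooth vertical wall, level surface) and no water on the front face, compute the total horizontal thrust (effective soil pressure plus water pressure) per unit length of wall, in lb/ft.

24200 lb/ft

K_a = tan²(45° − φ/2) = 0.2997.
γ' = 133.4 − 62.4 = 71.00 pcf. Depth below WT = 19.7 ft.
σ'_h at WT = K_a γ d_w = 328.3 psf; at base = 328.3 + K_a γ' × 19.7 = 747.5 psf.
P₁ (0–9.0 ft) = ½×328.3×9.0 = 1477. P₂ (9.0–28.7 ft) = ½(328.3+747.5)×19.7 = 10600.
P_w = ½ γ_w h₂² = 0.5×62.4×19.7² = 12110. Total = 1477+10600+12110 = 24180 lb/ft.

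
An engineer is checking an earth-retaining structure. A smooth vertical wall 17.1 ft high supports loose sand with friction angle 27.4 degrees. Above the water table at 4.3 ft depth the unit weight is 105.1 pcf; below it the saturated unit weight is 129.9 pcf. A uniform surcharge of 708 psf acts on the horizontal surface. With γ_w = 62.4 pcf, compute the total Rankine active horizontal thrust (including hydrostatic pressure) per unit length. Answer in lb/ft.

14100 lb/ft

K_a = tan²(45° − φ/2) = 0.3697.
γ' = 129.9 − 62.4 = 67.50 pcf. h₂ = H − d_w = 12.8 ft.
σ'_h: at surface K_a·q = 261.7; at WT K_a(q+γd_w) = 428.8; at base K_a(q+γd_w+γ'h₂) = 748.2 psf.
P₁ = ½(261.7+428.8)×4.3 = 1485; P₂ = ½(428.8+748.2)×12.8 = 7533; P_w = ½γ_w h₂² = 5112.
Total = 1485+7533+5112 = 14130 lb/ft.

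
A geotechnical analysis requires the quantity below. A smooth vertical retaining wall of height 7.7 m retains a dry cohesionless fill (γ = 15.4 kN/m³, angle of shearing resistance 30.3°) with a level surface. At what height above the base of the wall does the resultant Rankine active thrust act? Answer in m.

2.57 m

K_a = 0.3293.
The pressure distribution is triangular, so the resultant acts at H/3 above the base = 7.7/3 = 2.567 m.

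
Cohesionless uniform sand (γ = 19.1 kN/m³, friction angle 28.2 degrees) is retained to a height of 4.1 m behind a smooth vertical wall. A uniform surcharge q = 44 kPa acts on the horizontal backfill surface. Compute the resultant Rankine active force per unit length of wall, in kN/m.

122 kN/m

K_a = tan²(45° − φ/2) = 0.3582.
Soil triangle: ½ K_a γ H² = 0.5×0.3582×19.1×4.1² = 57.50 kN/m.
Surcharge rectangle: K_a q H = 0.3582×44×4.1 = 64.62 kN/m.
Total = 57.50 + 64.62 = 122.1 kN/m.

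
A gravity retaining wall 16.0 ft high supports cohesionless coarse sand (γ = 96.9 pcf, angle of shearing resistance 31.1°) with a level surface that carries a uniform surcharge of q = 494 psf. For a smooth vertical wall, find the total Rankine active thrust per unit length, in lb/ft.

6470 lb/ft

K_a = tan²(45° − φ/2) = 0.3188.
Soil triangle: ½ K_a γ H² = 0.5×0.3188×96.9×16.0² = 3954 lb/ft.
Surcharge rectangle: K_a q H = 0.3188×494×16.0 = 2520 lb/ft.
Total = 3954 + 2520 = 6474 lb/ft.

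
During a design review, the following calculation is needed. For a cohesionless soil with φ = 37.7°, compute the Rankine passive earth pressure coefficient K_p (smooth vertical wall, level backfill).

4.15

K_p = (1 + sin φ)/(1 − sin φ) = tan²(45° + 37.7°/2) = 4.148.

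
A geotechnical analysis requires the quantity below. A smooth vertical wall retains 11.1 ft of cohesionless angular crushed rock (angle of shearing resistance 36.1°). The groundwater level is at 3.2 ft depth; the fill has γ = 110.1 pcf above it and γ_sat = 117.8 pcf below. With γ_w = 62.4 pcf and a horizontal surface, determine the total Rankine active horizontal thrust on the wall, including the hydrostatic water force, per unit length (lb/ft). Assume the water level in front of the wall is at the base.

K_a = tan²(45° − φ/2) = 0.2585.
γ' = 117.8 − 62.4 = 55.40 pcf. Depth below WT = 7.9 ft.
σ'_h at WT = K_a γ d_w = 91.07 psf; at base = 91.07 + K_a γ' × 7.9 = 204.2 psf.
P₁ (0–3.2 ft) = ½×91.07×3.2 = 145.7. P₂ (3.2–11.1 ft) = ½(91.07+204.2)×7.9 = 1166.
P_w = ½ γ_w h₂² = 0.5×62.4×7.9² = 1947. Total = 145.7+1166+1947 = 3259 lb/ft.

3260 lb/ft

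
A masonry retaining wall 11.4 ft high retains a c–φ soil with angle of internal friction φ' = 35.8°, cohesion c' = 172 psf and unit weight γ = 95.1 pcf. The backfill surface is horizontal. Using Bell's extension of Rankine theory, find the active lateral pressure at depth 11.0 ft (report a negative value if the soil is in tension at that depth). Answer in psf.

97.9 psf

K_a = (1 − sin φ)/(1 + sin φ) = 0.2619.
σ_a = K_a γ z − 2c√K_a = 0.2619×95.1×11.0 − 2×172×0.5117 = 97.90 psf.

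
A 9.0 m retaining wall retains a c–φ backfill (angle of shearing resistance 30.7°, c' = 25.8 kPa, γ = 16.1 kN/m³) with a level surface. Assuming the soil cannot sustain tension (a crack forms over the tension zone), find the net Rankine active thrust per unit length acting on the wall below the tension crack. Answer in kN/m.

K_a = 0.3240; √K_a = 0.5692.
Tension-crack depth z_c = 2c/(γ√K_a) = 2×25.8/(16.1×0.5692) = 5.630 m.
σ_a at base = K_a γ H − 2c√K_a = 0.3240×16.1×9.0 − 2×25.8×0.5692 = 17.58 kPa.
P_a = ½ × 17.58 × (H − z_c) = 0.5×17.58×3.370 = 29.62 kN/m.

29.6 kN/m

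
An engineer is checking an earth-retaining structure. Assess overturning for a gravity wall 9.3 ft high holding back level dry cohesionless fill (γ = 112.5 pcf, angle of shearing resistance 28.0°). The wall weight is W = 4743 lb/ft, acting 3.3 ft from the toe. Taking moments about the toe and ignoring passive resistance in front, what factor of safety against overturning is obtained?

K_a = tan²(45° − 28.0°/2) = 0.3610.
P_a = ½K_aγH² = 0.5×0.3610×112.5×9.3² = 1756 lb/ft, acting at H/3 = 3.100 ft above the base.
Overturning moment M_o = P_a × H/3 = 1756 × 3.100 = 5445.
Resisting moment M_r = W × 3.3 = 4743 × 3.3 = 15650.
FS_overturning = M_r/M_o = 15650/5445 = 2.875.

2.87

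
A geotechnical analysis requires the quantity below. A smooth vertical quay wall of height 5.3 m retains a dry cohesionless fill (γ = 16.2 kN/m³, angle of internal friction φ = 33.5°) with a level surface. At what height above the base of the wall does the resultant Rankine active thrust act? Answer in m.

K_a = 0.2887.
The pressure distribution is triangular, so the resultant acts at H/3 above the base = 5.3/3 = 1.767 m.

1.77 m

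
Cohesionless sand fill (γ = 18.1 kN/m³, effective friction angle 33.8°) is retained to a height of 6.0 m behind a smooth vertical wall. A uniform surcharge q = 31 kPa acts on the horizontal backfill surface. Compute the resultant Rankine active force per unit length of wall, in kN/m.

146 kN/m

K_a = tan²(45° − φ/2) = 0.2851.
Soil triangle: ½ K_a γ H² = 0.5×0.2851×18.1×6.0² = 92.89 kN/m.
Surcharge rectangle: K_a q H = 0.2851×31×6.0 = 53.03 kN/m.
Total = 92.89 + 53.03 = 145.9 kN/m.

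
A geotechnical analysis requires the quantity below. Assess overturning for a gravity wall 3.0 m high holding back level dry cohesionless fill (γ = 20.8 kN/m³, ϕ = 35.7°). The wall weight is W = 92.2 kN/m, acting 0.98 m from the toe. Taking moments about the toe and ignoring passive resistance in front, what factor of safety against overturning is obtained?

3.67

K_a = tan²(45° − 35.7°/2) = 0.2630.
P_a = ½K_aγH² = 0.5×0.2630×20.8×3.0² = 24.62 kN/m, acting at H/3 = 1.000 m above the base.
Overturning moment M_o = P_a × H/3 = 24.62 × 1.000 = 24.62.
Resisting moment M_r = W × 0.98 = 92.2 × 0.98 = 90.36.
FS_overturning = M_r/M_o = 90.36/24.62 = 3.671.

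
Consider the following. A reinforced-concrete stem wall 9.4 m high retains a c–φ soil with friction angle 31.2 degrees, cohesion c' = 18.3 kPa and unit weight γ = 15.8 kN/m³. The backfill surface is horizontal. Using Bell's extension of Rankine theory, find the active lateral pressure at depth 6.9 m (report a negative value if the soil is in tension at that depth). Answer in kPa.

14.0 kPa

K_a = (1 − sin φ)/(1 + sin φ) = 0.3175.
σ_a = K_a γ z − 2c√K_a = 0.3175×15.8×6.9 − 2×18.3×0.5635 = 13.99 kPa.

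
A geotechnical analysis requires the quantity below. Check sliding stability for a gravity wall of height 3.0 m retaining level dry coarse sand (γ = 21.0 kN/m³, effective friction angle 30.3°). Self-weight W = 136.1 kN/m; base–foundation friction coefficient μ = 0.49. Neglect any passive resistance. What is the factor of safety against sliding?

K_a = tan²(45° − 30.3°/2) = 0.3293.
P_a = ½K_aγH² = 0.5×0.3293×21.0×3.0² = 31.12 kN/m, acting at H/3 = 1.000 m above the base.
FS_sliding = μW / P_a = 0.49×136.1 / 31.12 = 2.143.

2.14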